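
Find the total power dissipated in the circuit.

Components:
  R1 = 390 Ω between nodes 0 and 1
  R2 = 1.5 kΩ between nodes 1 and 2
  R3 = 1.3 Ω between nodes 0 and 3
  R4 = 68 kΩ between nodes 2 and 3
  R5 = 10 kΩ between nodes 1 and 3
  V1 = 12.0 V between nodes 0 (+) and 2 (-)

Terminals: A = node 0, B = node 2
Nodal analysis, taking node 2 as the 0 V reference.
Source V1 fixes V_0 = 12 V.
KCL at each unknown node (sum of currents leaving = 0; resistances in Ω):
  Node 1: (V_1 - 12)/390 + (V_1 - 0)/1500 + (V_1 - V_3)/10000 = 0
  Node 3: (V_3 - 12)/1.3 + (V_3 - 0)/68000 + (V_3 - V_1)/10000 = 0
Collecting terms (coefficients in siemens):
  0.003331·V_1 - 0.0001·V_3 = 0.03077
  0.7693·V_3 - 0.0001·V_1 = 9.231
Determinant D = (0.003331)(0.7693) - (-0.0001)(-0.0001) = 0.002563
V_1 = [(0.03077)(0.7693) - (-0.0001)(9.231)]/D = 9.598 V
V_3 = [(0.003331)(9.231) - (0.03077)(-0.0001)]/D = 12 V
Power in each resistor, P = (ΔV)²/R:
  P_R1 = (12 - 9.598)²/390 = 0.01479 W
  P_R2 = (9.598 - 0)²/1500 = 0.06142 W
  P_R3 = (12 - 12)²/1.3 = 0.0000002256 W
  P_R4 = (0 - 12)²/68000 = 0.002117 W
  P_R5 = (9.598 - 12)²/10000 = 0.0005766 W
P_total = P_R1 + P_R2 + P_R3 + P_R4 + P_R5 = 0.0789 W

Final answer: 0.0789 W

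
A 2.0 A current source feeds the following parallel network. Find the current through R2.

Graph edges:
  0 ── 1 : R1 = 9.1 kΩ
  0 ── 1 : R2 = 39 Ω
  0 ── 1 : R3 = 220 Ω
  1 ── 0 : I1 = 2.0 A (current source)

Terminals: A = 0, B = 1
All resistors sit directly between nodes 0 and 1, so they are in parallel and share one voltage V; the full source current 2 A splits among them.
1/R_par = 1/9100 + 1/39 + 1/220 = 0.0303 S  =>  R_par = 33.01 Ω
V = I × R_par = 2 × 33.01 = 66.01 V
I_R2 = V/R2 = 66.01/39 = 1.693 A

Final answer: 1.693 A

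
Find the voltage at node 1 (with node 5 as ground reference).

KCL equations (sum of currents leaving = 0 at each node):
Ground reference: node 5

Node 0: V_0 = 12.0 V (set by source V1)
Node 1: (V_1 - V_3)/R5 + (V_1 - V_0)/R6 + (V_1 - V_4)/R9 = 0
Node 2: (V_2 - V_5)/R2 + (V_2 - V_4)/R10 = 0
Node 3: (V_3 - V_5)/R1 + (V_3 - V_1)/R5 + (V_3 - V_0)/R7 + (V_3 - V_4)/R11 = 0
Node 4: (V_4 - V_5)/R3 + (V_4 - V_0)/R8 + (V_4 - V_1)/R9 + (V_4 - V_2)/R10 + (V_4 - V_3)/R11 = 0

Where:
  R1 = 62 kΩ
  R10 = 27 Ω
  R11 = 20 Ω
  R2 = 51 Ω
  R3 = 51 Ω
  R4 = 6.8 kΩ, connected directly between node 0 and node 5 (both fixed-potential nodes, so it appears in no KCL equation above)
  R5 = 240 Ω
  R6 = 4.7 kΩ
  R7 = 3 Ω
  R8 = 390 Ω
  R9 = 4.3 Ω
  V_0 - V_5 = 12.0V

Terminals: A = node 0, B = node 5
Nodal analysis, taking node 5 as the 0 V reference.
Source V1 fixes V_0 = 12 V.
KCL at each unknown node (sum of currents leaving = 0; resistances in Ω):
  Node 1: (V_1 - V_3)/240 + (V_1 - 12)/4700 + (V_1 - V_4)/4.3 = 0
  Node 2: (V_2 - 0)/51 + (V_2 - V_4)/27 = 0
  Node 3: (V_3 - 0)/62000 + (V_3 - V_1)/240 + (V_3 - 12)/3 + (V_3 - V_4)/20 = 0
  Node 4: (V_4 - 0)/51 + (V_4 - 12)/390 + (V_4 - V_1)/4.3 + (V_4 - V_2)/27 + (V_4 - V_3)/20 = 0
Collecting terms (coefficients in siemens):
  0.2369·V_1 - 0.004167·V_3 - 0.2326·V_4 = 0.002553
  0.05664·V_2 - 0.03704·V_4 = 0
  0.3875·V_3 - 0.004167·V_1 - 0.05·V_4 = 4
  0.3418·V_4 - 0.2326·V_1 - 0.03704·V_2 - 0.05·V_3 = 0.03077
Solving these 4 simultaneous equations (Gaussian elimination) gives:
  V_1 = 7.315 V, V_2 = 4.733 V, V_3 = 11.33 V, V_4 = 7.239 V
The requested potential is V_1 = 7.315 V.

Final answer: V_1 = 7.315 V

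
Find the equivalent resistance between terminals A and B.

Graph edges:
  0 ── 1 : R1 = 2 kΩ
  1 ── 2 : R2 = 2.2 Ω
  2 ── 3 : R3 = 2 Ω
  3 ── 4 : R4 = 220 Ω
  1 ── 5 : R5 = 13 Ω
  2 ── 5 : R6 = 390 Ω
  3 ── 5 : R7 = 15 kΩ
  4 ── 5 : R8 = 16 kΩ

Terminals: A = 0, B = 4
The network is not a plain series/parallel combination. Inject a 1 A test current into terminal A (node 0) and return it from terminal B (node 4); then R_eq = V_A / (1 A).
Nodal analysis, taking node 4 as the 0 V reference.
Current source I_test pushes 1 A into node 0 and draws it out of node 4.
KCL at each unknown node (sum of currents leaving = 0; resistances in Ω):
  Node 0: (V_0 - V_1)/2000 - 1 = 0
  Node 1: (V_1 - V_0)/2000 + (V_1 - V_2)/2.2 + (V_1 - V_5)/13 = 0
  Node 2: (V_2 - V_1)/2.2 + (V_2 - V_3)/2 + (V_2 - V_5)/390 = 0
  Node 3: (V_3 - V_2)/2 + (V_3 - 0)/220 + (V_3 - V_5)/15000 = 0
  Node 5: (V_5 - V_1)/13 + (V_5 - V_2)/390 + (V_5 - V_3)/15000 + (V_5 - 0)/16000 = 0
Collecting terms (coefficients in siemens):
  0.0005·V_0 - 0.0005·V_1 = 1
  0.532·V_1 - 0.0005·V_0 - 0.4545·V_2 - 0.07692·V_5 = 0
  0.9571·V_2 - 0.4545·V_1 - 0.5·V_3 - 0.002564·V_5 = 0
  0.5046·V_3 - 0.5·V_2 - 0.00006667·V_5 = 0
  0.07962·V_5 - 0.07692·V_1 - 0.002564·V_2 - 0.00006667·V_3 = 0
Solving these 5 simultaneous equations (Gaussian elimination) gives:
  V_0 = 2221 V, V_1 = 221.1 V, V_2 = 218.9 V, V_3 = 217 V
  V_5 = 220.8 V
R_eq = V_0 / 1 A = 2221 Ω = 2.221 kΩ

Final answer: 2.221 kΩ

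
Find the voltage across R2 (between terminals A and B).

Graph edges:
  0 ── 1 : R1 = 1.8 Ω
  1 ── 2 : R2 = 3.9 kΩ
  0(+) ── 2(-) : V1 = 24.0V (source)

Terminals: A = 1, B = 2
R1 and R2 are in series across V1 (node 0 → node 1 → node 2), and the output A–B is taken across R2, so this is a voltage divider.
Series current: I = V1/(R1 + R2) = 24/(1.8 + 3900) = 24/3902 = 0.006151 A
V_R2 = I × R2 = V1 × R2/(R1 + R2) = 24 × 3900/3902 = 23.99 V

Final answer: 23.99 V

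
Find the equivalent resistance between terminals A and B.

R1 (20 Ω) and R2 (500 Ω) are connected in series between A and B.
Reduce the network between node 0 (A) and node 2 (B) by series/parallel combination:
  Rs1 = R1 + R2 (series, joined only at node 1) = 20 + 500 = 520 Ω
R_eq = 520 Ω

Final answer: 520 Ω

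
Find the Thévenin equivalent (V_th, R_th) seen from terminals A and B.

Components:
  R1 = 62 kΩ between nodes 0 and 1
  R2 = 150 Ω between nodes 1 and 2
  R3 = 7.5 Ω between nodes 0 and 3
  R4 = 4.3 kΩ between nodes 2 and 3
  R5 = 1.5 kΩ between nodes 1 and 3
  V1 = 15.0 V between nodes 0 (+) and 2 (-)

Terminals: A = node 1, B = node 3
Step 1 — V_th is the open-circuit voltage V_A - V_B (nothing connected across the terminals).
Nodal analysis, taking node 2 as the 0 V reference.
Source V1 fixes V_0 = 15 V.
KCL at each unknown node (sum of currents leaving = 0; resistances in Ω):
  Node 1: (V_1 - 15)/62000 + (V_1 - 0)/150 + (V_1 - V_3)/1500 = 0
  Node 3: (V_3 - 15)/7.5 + (V_3 - 0)/4300 + (V_3 - V_1)/1500 = 0
Collecting terms (coefficients in siemens):
  0.007349·V_1 - 0.0006667·V_3 = 0.0002419
  0.1342·V_3 - 0.0006667·V_1 = 2
Determinant D = (0.007349)(0.1342) - (-0.0006667)(-0.0006667) = 0.0009861
V_1 = [(0.0002419)(0.1342) - (-0.0006667)(2)]/D = 1.385 V
V_3 = [(0.007349)(2) - (0.0002419)(-0.0006667)]/D = 14.91 V
V_th = V_1 - V_3 = 1.385 - 14.91 = -13.52 V
Step 2 — R_th: zero the source — replace V1 by a short circuit (node 2 merges into node 0) — and find the resistance seen between A (node 1) and B (node 3).
Reduce the network between node 1 (A) and node 3 (B) by series/parallel combination:
  Rp1 = R1 ‖ R2 (parallel, both between nodes 0 and 1) = 1/(1/62000 + 1/150) = 149.6 Ω
  Rp2 = R3 ‖ R4 (parallel, both between nodes 0 and 3) = 1/(1/7.5 + 1/4300) = 7.487 Ω
  Rs1 = Rp1 + Rp2 (series, joined only at node 0) = 149.6 + 7.487 = 157.1 Ω
  Rp3 = R5 ‖ Rs1 (parallel, both between nodes 1 and 3) = 1/(1/1500 + 1/157.1) = 142.2 Ω
R_th = 142.2 Ω

Final answer: V_th = -13.52 V, R_th = 142.2 Ω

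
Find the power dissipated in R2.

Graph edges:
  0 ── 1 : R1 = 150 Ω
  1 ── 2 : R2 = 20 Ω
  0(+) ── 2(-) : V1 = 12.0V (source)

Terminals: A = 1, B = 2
Nodal analysis, taking node 2 as the 0 V reference.
Source V1 fixes V_0 = 12 V.
KCL at each unknown node (sum of currents leaving = 0; resistances in Ω):
  Node 1: (V_1 - 12)/150 + (V_1 - 0)/20 = 0
Collecting terms: 0.05667 × V_1 = 0.08  =>  V_1 = 1.412 V
I_R2 = (V_1 - V_2)/R2 = (1.412 - 0)/20 = 0.07059 A
P_R2 = I_R2² × R2 = (0.07059)² × 20 = 0.09965 W

Final answer: 0.09965 W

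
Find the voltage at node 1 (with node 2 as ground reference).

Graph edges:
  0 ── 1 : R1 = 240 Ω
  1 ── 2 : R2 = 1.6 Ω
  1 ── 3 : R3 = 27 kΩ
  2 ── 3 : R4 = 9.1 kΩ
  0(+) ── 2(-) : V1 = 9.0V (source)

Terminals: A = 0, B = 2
Nodal analysis, taking node 2 as the 0 V reference.
Source V1 fixes V_0 = 9 V.
KCL at each unknown node (sum of currents leaving = 0; resistances in Ω):
  Node 1: (V_1 - 9)/240 + (V_1 - 0)/1.6 + (V_1 - V_3)/27000 = 0
  Node 3: (V_3 - V_1)/27000 + (V_3 - 0)/9100 = 0
Collecting terms (coefficients in siemens):
  0.6292·V_1 - 0.00003704·V_3 = 0.0375
  0.0001469·V_3 - 0.00003704·V_1 = 0
Determinant D = (0.6292)(0.0001469) - (-0.00003704)(-0.00003704) = 0.00009245
V_1 = [(0.0375)(0.0001469) - (-0.00003704)(0)]/D = 0.0596 V
V_3 = [(0.6292)(0) - (0.0375)(-0.00003704)]/D = 0.01502 V
The requested potential is V_1 = 0.0596 V.

Final answer: V_1 = 0.0596 V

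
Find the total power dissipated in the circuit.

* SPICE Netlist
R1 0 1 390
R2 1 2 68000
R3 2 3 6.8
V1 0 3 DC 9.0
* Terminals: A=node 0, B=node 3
Nodal analysis, taking node 3 as the 0 V reference.
Source V1 fixes V_0 = 9 V.
KCL at each unknown node (sum of currents leaving = 0; resistances in Ω):
  Node 1: (V_1 - 9)/390 + (V_1 - V_2)/68000 = 0
  Node 2: (V_2 - V_1)/68000 + (V_2 - 0)/6.8 = 0
Collecting terms (coefficients in siemens):
  0.002579·V_1 - 0.00001471·V_2 = 0.02308
  0.1471·V_2 - 0.00001471·V_1 = 0
Determinant D = (0.002579)(0.1471) - (-0.00001471)(-0.00001471) = 0.0003793
V_1 = [(0.02308)(0.1471) - (-0.00001471)(0)]/D = 8.949 V
V_2 = [(0.002579)(0) - (0.02308)(-0.00001471)]/D = 0.0008948 V
Power in each resistor, P = (ΔV)²/R:
  P_R1 = (9 - 8.949)²/390 = 0.000006753 W
  P_R2 = (8.949 - 0.0008948)²/68000 = 0.001177 W
  P_R3 = (0.0008948 - 0)²/6.8 = 0.0000001177 W
P_total = P_R1 + P_R2 + P_R3 = 0.001184 W

Final answer: 0.001184 W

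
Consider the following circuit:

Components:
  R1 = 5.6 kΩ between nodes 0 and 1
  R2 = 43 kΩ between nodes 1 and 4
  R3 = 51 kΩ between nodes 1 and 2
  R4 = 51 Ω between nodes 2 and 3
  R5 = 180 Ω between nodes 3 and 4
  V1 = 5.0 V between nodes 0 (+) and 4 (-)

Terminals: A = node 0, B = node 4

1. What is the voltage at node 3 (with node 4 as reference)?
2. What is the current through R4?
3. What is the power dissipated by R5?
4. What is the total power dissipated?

Nodal analysis, taking node 4 as the 0 V reference.
Source V1 fixes V_0 = 5 V.
KCL at each unknown node (sum of currents leaving = 0; resistances in Ω):
  Node 1: (V_1 - 5)/5600 + (V_1 - 0)/43000 + (V_1 - V_2)/51000 = 0
  Node 2: (V_2 - V_1)/51000 + (V_2 - V_3)/51 = 0
  Node 3: (V_3 - V_2)/51 + (V_3 - 0)/180 = 0
Collecting terms (coefficients in siemens):
  0.0002214·V_1 - 0.00001961·V_2 = 0.0008929
  0.01963·V_2 - 0.00001961·V_1 - 0.01961·V_3 = 0
  0.02516·V_3 - 0.01961·V_2 = 0
Solving these 3 simultaneous equations (Gaussian elimination) gives:
  V_1 = 4.034 V, V_2 = 0.01819 V, V_3 = 0.01417 V
Part 1:
  Read off the nodal solution: V_3 = 0.01417 V
Part 2:
  I_R4 = (V_2 - V_3)/R4 = (0.01819 - 0.01417)/51 = 0.00007874 A
  Magnitude: I_R4 = 0.00007874 A
Part 3:
  I_R5 = (V_3 - V_4)/R5 = (0.01417 - 0)/180 = 0.00007874 A
  P_R5 = I_R5² × R5 = (0.00007874)² × 180 = 0.000001116 W
Part 4:
  Power in each resistor, P = (ΔV)²/R:
    P_R1 = (5 - 4.034)²/5600 = 0.0001667 W
    P_R2 = (4.034 - 0)²/43000 = 0.0003784 W
    P_R3 = (4.034 - 0.01819)²/51000 = 0.0003162 W
    P_R4 = (0.01819 - 0.01417)²/51 = 0.0000003162 W
    P_R5 = (0.01417 - 0)²/180 = 0.000001116 W
  P_total = P_R1 + P_R2 + P_R3 + P_R4 + P_R5 = 0.0008627 W

Final answers:
1. V_3 = 0.01417 V
2. I_R4 = 7.874e-05 A
3. P_R5 = 1.116e-06 W
4. P_total = 0.0008627 W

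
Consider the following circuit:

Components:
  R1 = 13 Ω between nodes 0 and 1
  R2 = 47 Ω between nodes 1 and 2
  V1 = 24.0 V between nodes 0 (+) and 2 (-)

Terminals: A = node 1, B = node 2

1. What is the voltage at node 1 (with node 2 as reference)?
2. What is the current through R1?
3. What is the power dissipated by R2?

Nodal analysis, taking node 2 as the 0 V reference.
Source V1 fixes V_0 = 24 V.
KCL at each unknown node (sum of currents leaving = 0; resistances in Ω):
  Node 1: (V_1 - 24)/13 + (V_1 - 0)/47 = 0
Collecting terms: 0.0982 × V_1 = 1.846  =>  V_1 = 18.8 V
Part 1:
  Read off the nodal solution: V_1 = 18.8 V
Part 2:
  I_R1 = (V_0 - V_1)/R1 = (24 - 18.8)/13 = 0.4 A
  Magnitude: I_R1 = 0.4 A
Part 3:
  I_R2 = (V_1 - V_2)/R2 = (18.8 - 0)/47 = 0.4 A
  P_R2 = I_R2² × R2 = (0.4)² × 47 = 7.52 W

Final answers:
1. V_1 = 18.8 V
2. I_R1 = 0.4 A
3. P_R2 = 7.52 W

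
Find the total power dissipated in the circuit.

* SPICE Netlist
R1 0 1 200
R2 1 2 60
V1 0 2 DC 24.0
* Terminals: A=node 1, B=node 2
Nodal analysis, taking node 2 as the 0 V reference.
Source V1 fixes V_0 = 24 V.
KCL at each unknown node (sum of currents leaving = 0; resistances in Ω):
  Node 1: (V_1 - 24)/200 + (V_1 - 0)/60 = 0
Collecting terms: 0.02167 × V_1 = 0.12  =>  V_1 = 5.538 V
Power in each resistor, P = (ΔV)²/R:
  P_R1 = (24 - 5.538)²/200 = 1.704 W
  P_R2 = (5.538 - 0)²/60 = 0.5112 W
P_total = P_R1 + P_R2 = 2.215 W

Final answer: 2.215 W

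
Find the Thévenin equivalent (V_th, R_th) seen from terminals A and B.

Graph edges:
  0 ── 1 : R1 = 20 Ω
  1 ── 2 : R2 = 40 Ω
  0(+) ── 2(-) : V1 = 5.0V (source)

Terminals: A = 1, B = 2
Step 1 — V_th is the open-circuit voltage V_A - V_B (nothing connected across the terminals).
Nodal analysis, taking node 2 as the 0 V reference.
Source V1 fixes V_0 = 5 V.
KCL at each unknown node (sum of currents leaving = 0; resistances in Ω):
  Node 1: (V_1 - 5)/20 + (V_1 - 0)/40 = 0
Collecting terms: 0.075 × V_1 = 0.25  =>  V_1 = 3.333 V
V_th = V_1 - V_2 = 3.333 - 0 = 3.333 V
Step 2 — R_th: zero the source — replace V1 by a short circuit (node 2 merges into node 0) — and find the resistance seen between A (node 1) and B (node 0).
Reduce the network between node 1 (A) and node 0 (B) by series/parallel combination:
  Rp1 = R1 ‖ R2 (parallel, both between nodes 0 and 1) = 1/(1/20 + 1/40) = 13.33 Ω
R_th = 13.33 Ω

Final answer: V_th = 3.333 V, R_th = 13.33 Ω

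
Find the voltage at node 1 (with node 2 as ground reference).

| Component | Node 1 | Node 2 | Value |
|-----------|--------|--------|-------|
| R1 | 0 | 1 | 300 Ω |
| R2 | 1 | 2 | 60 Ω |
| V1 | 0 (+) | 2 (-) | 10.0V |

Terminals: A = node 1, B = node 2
Nodal analysis, taking node 2 as the 0 V reference.
Source V1 fixes V_0 = 10 V.
KCL at each unknown node (sum of currents leaving = 0; resistances in Ω):
  Node 1: (V_1 - 10)/300 + (V_1 - 0)/60 = 0
Collecting terms: 0.02 × V_1 = 0.03333  =>  V_1 = 1.667 V
The requested potential is V_1 = 1.667 V.

Final answer: V_1 = 1.667 V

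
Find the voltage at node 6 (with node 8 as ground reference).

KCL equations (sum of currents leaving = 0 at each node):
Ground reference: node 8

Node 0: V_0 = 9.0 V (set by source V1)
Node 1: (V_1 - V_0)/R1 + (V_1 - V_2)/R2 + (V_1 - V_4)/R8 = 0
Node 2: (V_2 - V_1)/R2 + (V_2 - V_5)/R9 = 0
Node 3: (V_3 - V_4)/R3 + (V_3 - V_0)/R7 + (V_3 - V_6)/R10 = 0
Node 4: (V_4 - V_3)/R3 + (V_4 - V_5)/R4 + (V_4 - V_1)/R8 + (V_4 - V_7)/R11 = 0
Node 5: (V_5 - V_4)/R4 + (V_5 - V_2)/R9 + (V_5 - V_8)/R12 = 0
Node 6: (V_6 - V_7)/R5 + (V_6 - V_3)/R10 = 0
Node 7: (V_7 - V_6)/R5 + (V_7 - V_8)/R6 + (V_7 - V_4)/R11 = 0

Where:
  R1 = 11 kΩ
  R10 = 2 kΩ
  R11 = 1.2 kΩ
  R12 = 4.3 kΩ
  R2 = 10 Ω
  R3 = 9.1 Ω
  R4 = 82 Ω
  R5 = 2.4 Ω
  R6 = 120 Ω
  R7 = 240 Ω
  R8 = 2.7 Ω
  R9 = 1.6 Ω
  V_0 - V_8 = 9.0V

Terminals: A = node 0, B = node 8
Nodal analysis, taking node 8 as the 0 V reference.
Source V1 fixes V_0 = 9 V.
KCL at each unknown node (sum of currents leaving = 0; resistances in Ω):
  Node 1: (V_1 - 9)/11000 + (V_1 - V_2)/10 + (V_1 - V_4)/2.7 = 0
  Node 2: (V_2 - V_1)/10 + (V_2 - V_5)/1.6 = 0
  Node 3: (V_3 - V_4)/9.1 + (V_3 - 9)/240 + (V_3 - V_6)/2000 = 0
  Node 4: (V_4 - V_3)/9.1 + (V_4 - V_5)/82 + (V_4 - V_1)/2.7 + (V_4 - V_7)/1200 = 0
  Node 5: (V_5 - V_4)/82 + (V_5 - V_2)/1.6 + (V_5 - 0)/4300 = 0
  Node 6: (V_6 - V_7)/2.4 + (V_6 - V_3)/2000 = 0
  Node 7: (V_7 - V_6)/2.4 + (V_7 - 0)/120 + (V_7 - V_4)/1200 = 0
Collecting terms (coefficients in siemens):
  0.4705·V_1 - 0.1·V_2 - 0.3704·V_4 = 0.0008182
  0.725·V_2 - 0.1·V_1 - 0.625·V_5 = 0
  0.1146·V_3 - 0.1099·V_4 - 0.0005·V_6 = 0.0375
  0.4933·V_4 - 0.3704·V_1 - 0.1099·V_3 - 0.0122·V_5 - 0.0008333·V_7 = 0
  0.6374·V_5 - 0.625·V_2 - 0.0122·V_4 = 0
  0.4172·V_6 - 0.0005·V_3 - 0.4167·V_7 = 0
  0.4258·V_7 - 0.0008333·V_4 - 0.4167·V_6 = 0
Solving these 7 simultaneous equations (Gaussian elimination) gives:
  V_1 = 6.747 V, V_2 = 6.733 V, V_3 = 6.806 V, V_4 = 6.75 V
  V_5 = 6.731 V, V_6 = 0.9406 V, V_7 = 0.9336 V
The requested potential is V_6 = 0.9406 V.

Final answer: V_6 = 0.9406 V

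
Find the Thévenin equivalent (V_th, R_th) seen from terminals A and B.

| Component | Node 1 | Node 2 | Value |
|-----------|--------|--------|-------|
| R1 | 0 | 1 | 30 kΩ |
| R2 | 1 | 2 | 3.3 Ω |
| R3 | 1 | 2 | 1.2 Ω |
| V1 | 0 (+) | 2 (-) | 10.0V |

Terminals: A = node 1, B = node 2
Step 1 — V_th is the open-circuit voltage V_A - V_B (nothing connected across the terminals).
Nodal analysis, taking node 2 as the 0 V reference.
Source V1 fixes V_0 = 10 V.
KCL at each unknown node (sum of currents leaving = 0; resistances in Ω):
  Node 1: (V_1 - 10)/30000 + (V_1 - 0)/3.3 + (V_1 - 0)/1.2 = 0
Collecting terms: 1.136 × V_1 = 0.0003333  =>  V_1 = 0.0002933 V
V_th = V_1 - V_2 = 0.0002933 - 0 = 0.0002933 V
Step 2 — R_th: zero the source — replace V1 by a short circuit (node 2 merges into node 0) — and find the resistance seen between A (node 1) and B (node 0).
Reduce the network between node 1 (A) and node 0 (B) by series/parallel combination:
  Rp1 = R1 ‖ R2 ‖ R3 (parallel, all between nodes 0 and 1) = 1/(1/30000 + 1/3.3 + 1/1.2) = 0.88 Ω
R_th = 0.88 Ω

Final answer: V_th = 0.0002933 V, R_th = 0.88 Ω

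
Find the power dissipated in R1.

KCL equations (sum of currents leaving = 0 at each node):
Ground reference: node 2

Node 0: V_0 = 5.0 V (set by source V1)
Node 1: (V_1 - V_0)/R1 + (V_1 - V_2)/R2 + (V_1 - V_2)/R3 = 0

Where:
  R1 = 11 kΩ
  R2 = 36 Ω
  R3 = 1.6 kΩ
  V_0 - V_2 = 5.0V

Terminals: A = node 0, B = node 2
Nodal analysis, taking node 2 as the 0 V reference.
Source V1 fixes V_0 = 5 V.
KCL at each unknown node (sum of currents leaving = 0; resistances in Ω):
  Node 1: (V_1 - 5)/11000 + (V_1 - 0)/36 + (V_1 - 0)/1600 = 0
Collecting terms: 0.02849 × V_1 = 0.0004545  =>  V_1 = 0.01595 V
I_R1 = (V_0 - V_1)/R1 = (5 - 0.01595)/11000 = 0.0004531 A
P_R1 = I_R1² × R1 = (0.0004531)² × 11000 = 0.002258 W

Final answer: 0.002258 W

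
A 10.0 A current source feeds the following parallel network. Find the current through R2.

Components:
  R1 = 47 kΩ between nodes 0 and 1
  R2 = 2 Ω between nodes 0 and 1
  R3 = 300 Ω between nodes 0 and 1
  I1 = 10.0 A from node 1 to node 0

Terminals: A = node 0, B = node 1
All resistors sit directly between nodes 0 and 1, so they are in parallel and share one voltage V; the full source current 10 A splits among them.
1/R_par = 1/47000 + 1/2 + 1/300 = 0.5034 S  =>  R_par = 1.987 Ω
V = I × R_par = 10 × 1.987 = 19.87 V
I_R2 = V/R2 = 19.87/2 = 9.933 A

Final answer: 9.933 A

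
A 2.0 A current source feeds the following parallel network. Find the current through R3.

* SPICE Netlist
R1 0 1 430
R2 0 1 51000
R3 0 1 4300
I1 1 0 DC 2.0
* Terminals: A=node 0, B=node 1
All resistors sit directly between nodes 0 and 1, so they are in parallel and share one voltage V; the full source current 2 A splits among them.
1/R_par = 1/430 + 1/51000 + 1/4300 = 0.002578 S  =>  R_par = 387.9 Ω
V = I × R_par = 2 × 387.9 = 775.9 V
I_R3 = V/R3 = 775.9/4300 = 0.1804 A

Final answer: 0.1804 A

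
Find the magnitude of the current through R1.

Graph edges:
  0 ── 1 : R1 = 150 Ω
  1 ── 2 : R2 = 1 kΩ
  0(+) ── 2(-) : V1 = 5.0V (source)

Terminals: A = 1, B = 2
Nodal analysis, taking node 2 as the 0 V reference.
Source V1 fixes V_0 = 5 V.
KCL at each unknown node (sum of currents leaving = 0; resistances in Ω):
  Node 1: (V_1 - 5)/150 + (V_1 - 0)/1000 = 0
Collecting terms: 0.007667 × V_1 = 0.03333  =>  V_1 = 4.348 V
I_R1 = (V_0 - V_1)/R1 = (5 - 4.348)/150 = 0.004348 A
|I_R1| = 0.004348 A

Final answer: |I_R1| = 0.004348 A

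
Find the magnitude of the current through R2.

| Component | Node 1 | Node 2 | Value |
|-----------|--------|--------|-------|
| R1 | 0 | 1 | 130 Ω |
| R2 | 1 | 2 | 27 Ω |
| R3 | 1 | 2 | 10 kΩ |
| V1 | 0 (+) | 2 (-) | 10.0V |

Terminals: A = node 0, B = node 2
Nodal analysis, taking node 2 as the 0 V reference.
Source V1 fixes V_0 = 10 V.
KCL at each unknown node (sum of currents leaving = 0; resistances in Ω):
  Node 1: (V_1 - 10)/130 + (V_1 - 0)/27 + (V_1 - 0)/10000 = 0
Collecting terms: 0.04483 × V_1 = 0.07692  =>  V_1 = 1.716 V
I_R2 = (V_1 - V_2)/R2 = (1.716 - 0)/27 = 0.06355 A
|I_R2| = 0.06355 A

Final answer: |I_R2| = 0.06355 A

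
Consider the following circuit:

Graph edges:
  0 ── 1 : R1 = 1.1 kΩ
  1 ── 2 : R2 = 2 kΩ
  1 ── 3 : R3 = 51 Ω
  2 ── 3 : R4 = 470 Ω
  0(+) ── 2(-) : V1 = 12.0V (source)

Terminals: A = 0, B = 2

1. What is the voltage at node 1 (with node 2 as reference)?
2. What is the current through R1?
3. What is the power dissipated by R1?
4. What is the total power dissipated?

Nodal analysis, taking node 2 as the 0 V reference.
Source V1 fixes V_0 = 12 V.
KCL at each unknown node (sum of currents leaving = 0; resistances in Ω):
  Node 1: (V_1 - 12)/1100 + (V_1 - 0)/2000 + (V_1 - V_3)/51 = 0
  Node 3: (V_3 - V_1)/51 + (V_3 - 0)/470 = 0
Collecting terms (coefficients in siemens):
  0.02102·V_1 - 0.01961·V_3 = 0.01091
  0.02174·V_3 - 0.01961·V_1 = 0
Determinant D = (0.02102)(0.02174) - (-0.01961)(-0.01961) = 0.00007235
V_1 = [(0.01091)(0.02174) - (-0.01961)(0)]/D = 3.278 V
V_3 = [(0.02102)(0) - (0.01091)(-0.01961)]/D = 2.957 V
Part 1:
  Read off the nodal solution: V_1 = 3.278 V
Part 2:
  I_R1 = (V_0 - V_1)/R1 = (12 - 3.278)/1100 = 0.00793 A
  Magnitude: I_R1 = 0.00793 A
Part 3:
  I_R1 = (V_0 - V_1)/R1 = (12 - 3.278)/1100 = 0.00793 A
  P_R1 = I_R1² × R1 = (0.00793)² × 1100 = 0.06917 W
Part 4:
  Power in each resistor, P = (ΔV)²/R:
    P_R1 = (12 - 3.278)²/1100 = 0.06917 W
    P_R2 = (3.278 - 0)²/2000 = 0.005371 W
    P_R3 = (3.278 - 2.957)²/51 = 0.002018 W
    P_R4 = (0 - 2.957)²/470 = 0.0186 W
  P_total = P_R1 + P_R2 + P_R3 + P_R4 = 0.09515 W

Final answers:
1. V_1 = 3.278 V
2. I_R1 = 0.00793 A
3. P_R1 = 0.06917 W
4. P_total = 0.09515 W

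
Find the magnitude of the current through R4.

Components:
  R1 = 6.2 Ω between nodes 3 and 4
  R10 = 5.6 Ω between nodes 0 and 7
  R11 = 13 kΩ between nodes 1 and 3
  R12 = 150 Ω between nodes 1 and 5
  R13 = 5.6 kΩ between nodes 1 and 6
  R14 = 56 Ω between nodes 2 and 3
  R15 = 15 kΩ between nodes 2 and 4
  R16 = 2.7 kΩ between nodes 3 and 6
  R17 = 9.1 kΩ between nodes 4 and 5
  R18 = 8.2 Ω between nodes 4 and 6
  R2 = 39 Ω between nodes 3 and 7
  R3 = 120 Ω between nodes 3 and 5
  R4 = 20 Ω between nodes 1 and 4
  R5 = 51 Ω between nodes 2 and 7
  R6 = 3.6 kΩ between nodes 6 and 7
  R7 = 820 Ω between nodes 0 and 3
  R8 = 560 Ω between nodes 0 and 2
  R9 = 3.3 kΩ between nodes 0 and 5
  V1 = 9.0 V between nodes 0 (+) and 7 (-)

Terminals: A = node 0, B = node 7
Nodal analysis, taking node 7 as the 0 V reference.
Source V1 fixes V_0 = 9 V.
KCL at each unknown node (sum of currents leaving = 0; resistances in Ω):
  Node 1: (V_1 - V_4)/20 + (V_1 - V_3)/13000 + (V_1 - V_5)/150 + (V_1 - V_6)/5600 = 0
  Node 2: (V_2 - 0)/51 + (V_2 - 9)/560 + (V_2 - V_3)/56 + (V_2 - V_4)/15000 = 0
  Node 3: (V_3 - V_4)/6.2 + (V_3 - 0)/39 + (V_3 - V_5)/120 + (V_3 - 9)/820 + (V_3 - V_1)/13000 + (V_3 - V_2)/56 + (V_3 - V_6)/2700 = 0
  Node 4: (V_4 - V_3)/6.2 + (V_4 - V_1)/20 + (V_4 - V_2)/15000 + (V_4 - V_5)/9100 + (V_4 - V_6)/8.2 = 0
  Node 5: (V_5 - V_3)/120 + (V_5 - 9)/3300 + (V_5 - V_1)/150 + (V_5 - V_4)/9100 = 0
  Node 6: (V_6 - 0)/3600 + (V_6 - V_1)/5600 + (V_6 - V_3)/2700 + (V_6 - V_4)/8.2 = 0
Collecting terms (coefficients in siemens):
  0.05692·V_1 - 0.00007692·V_3 - 0.05·V_4 - 0.006667·V_5 - 0.0001786·V_6 = 0
  0.03932·V_2 - 0.01786·V_3 - 0.00006667·V_4 = 0.01607
  0.2148·V_3 - 0.00007692·V_1 - 0.01786·V_2 - 0.1613·V_4 - 0.008333·V_5 - 0.0003704·V_6 = 0.01098
  0.3334·V_4 - 0.05·V_1 - 0.00006667·V_2 - 0.1613·V_3 - 0.0001099·V_5 - 0.122·V_6 = 0
  0.01541·V_5 - 0.006667·V_1 - 0.008333·V_3 - 0.0001099·V_4 = 0.002727
  0.1228·V_6 - 0.0001786·V_1 - 0.0003704·V_3 - 0.122·V_4 = 0
Solving these 6 simultaneous equations (Gaussian elimination) gives:
  V_1 = 0.5894 V, V_2 = 0.6658 V, V_3 = 0.5639 V, V_4 = 0.5693 V
  V_5 = 0.7408 V, V_6 = 0.5681 V
I_R4 = (V_1 - V_4)/R4 = (0.5894 - 0.5693)/20 = 0.001004 A
|I_R4| = 0.001004 A

Final answer: |I_R4| = 0.001004 A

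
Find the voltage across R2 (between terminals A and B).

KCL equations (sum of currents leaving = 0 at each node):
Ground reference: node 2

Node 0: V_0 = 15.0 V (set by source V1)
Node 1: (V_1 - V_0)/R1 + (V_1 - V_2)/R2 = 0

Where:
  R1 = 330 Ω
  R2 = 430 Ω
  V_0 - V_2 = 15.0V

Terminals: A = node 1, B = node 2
R1 and R2 are in series across V1 (node 0 → node 1 → node 2), and the output A–B is taken across R2, so this is a voltage divider.
Series current: I = V1/(R1 + R2) = 15/(330 + 430) = 15/760 = 0.01974 A
V_R2 = I × R2 = V1 × R2/(R1 + R2) = 15 × 430/760 = 8.487 V

Final answer: 8.487 V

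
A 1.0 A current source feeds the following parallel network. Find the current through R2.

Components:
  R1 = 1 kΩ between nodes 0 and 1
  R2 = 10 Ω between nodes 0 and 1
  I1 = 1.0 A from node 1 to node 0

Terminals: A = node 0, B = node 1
All resistors sit directly between nodes 0 and 1, so they are in parallel and share one voltage V; the full source current 1 A splits among them.
1/R_par = 1/1000 + 1/10 = 0.101 S  =>  R_par = 9.901 Ω
V = I × R_par = 1 × 9.901 = 9.901 V
I_R2 = V/R2 = 9.901/10 = 0.9901 A

Final answer: 0.9901 A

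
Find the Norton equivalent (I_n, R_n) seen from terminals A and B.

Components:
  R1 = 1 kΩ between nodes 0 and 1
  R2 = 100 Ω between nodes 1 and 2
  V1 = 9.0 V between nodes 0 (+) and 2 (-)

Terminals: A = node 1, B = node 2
Find the Thévenin equivalent first; then I_n = V_th/R_th and R_n = R_th.
Step 1 — V_th is the open-circuit voltage V_A - V_B (nothing connected across the terminals).
Nodal analysis, taking node 2 as the 0 V reference.
Source V1 fixes V_0 = 9 V.
KCL at each unknown node (sum of currents leaving = 0; resistances in Ω):
  Node 1: (V_1 - 9)/1000 + (V_1 - 0)/100 = 0
Collecting terms: 0.011 × V_1 = 0.009  =>  V_1 = 0.8182 V
V_th = V_1 - V_2 = 0.8182 - 0 = 0.8182 V
Step 2 — R_th: zero the source — replace V1 by a short circuit (node 2 merges into node 0) — and find the resistance seen between A (node 1) and B (node 0).
Reduce the network between node 1 (A) and node 0 (B) by series/parallel combination:
  Rp1 = R1 ‖ R2 (parallel, both between nodes 0 and 1) = 1/(1/1000 + 1/100) = 90.91 Ω
R_th = 90.91 Ω
I_n = V_th/R_th = 0.8182/90.91 = 0.009 A, and R_n = R_th = 90.91 Ω

Final answer: I_n = 0.009 A, R_n = 90.91 Ω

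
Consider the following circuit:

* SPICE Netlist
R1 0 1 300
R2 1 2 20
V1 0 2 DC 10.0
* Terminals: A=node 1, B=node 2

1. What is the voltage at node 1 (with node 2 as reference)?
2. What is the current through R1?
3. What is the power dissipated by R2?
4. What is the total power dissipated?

Nodal analysis, taking node 2 as the 0 V reference.
Source V1 fixes V_0 = 10 V.
KCL at each unknown node (sum of currents leaving = 0; resistances in Ω):
  Node 1: (V_1 - 10)/300 + (V_1 - 0)/20 = 0
Collecting terms: 0.05333 × V_1 = 0.03333  =>  V_1 = 0.625 V
Part 1:
  Read off the nodal solution: V_1 = 0.625 V
Part 2:
  I_R1 = (V_0 - V_1)/R1 = (10 - 0.625)/300 = 0.03125 A
  Magnitude: I_R1 = 0.03125 A
Part 3:
  I_R2 = (V_1 - V_2)/R2 = (0.625 - 0)/20 = 0.03125 A
  P_R2 = I_R2² × R2 = (0.03125)² × 20 = 0.01953 W
Part 4:
  Power in each resistor, P = (ΔV)²/R:
    P_R1 = (10 - 0.625)²/300 = 0.293 W
    P_R2 = (0.625 - 0)²/20 = 0.01953 W
  P_total = P_R1 + P_R2 = 0.3125 W

Final answers:
1. V_1 = 0.625 V
2. I_R1 = 0.03125 A
3. P_R2 = 0.01953 W
4. P_total = 0.3125 W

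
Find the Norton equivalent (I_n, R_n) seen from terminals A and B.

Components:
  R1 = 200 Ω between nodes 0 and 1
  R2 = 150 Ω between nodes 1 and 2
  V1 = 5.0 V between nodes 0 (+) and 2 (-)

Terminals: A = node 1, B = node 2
Find the Thévenin equivalent first; then I_n = V_th/R_th and R_n = R_th.
Step 1 — V_th is the open-circuit voltage V_A - V_B (nothing connected across the terminals).
Nodal analysis, taking node 2 as the 0 V reference.
Source V1 fixes V_0 = 5 V.
KCL at each unknown node (sum of currents leaving = 0; resistances in Ω):
  Node 1: (V_1 - 5)/200 + (V_1 - 0)/150 = 0
Collecting terms: 0.01167 × V_1 = 0.025  =>  V_1 = 2.143 V
V_th = V_1 - V_2 = 2.143 - 0 = 2.143 V
Step 2 — R_th: zero the source — replace V1 by a short circuit (node 2 merges into node 0) — and find the resistance seen between A (node 1) and B (node 0).
Reduce the network between node 1 (A) and node 0 (B) by series/parallel combination:
  Rp1 = R1 ‖ R2 (parallel, both between nodes 0 and 1) = 1/(1/200 + 1/150) = 85.71 Ω
R_th = 85.71 Ω
I_n = V_th/R_th = 2.143/85.71 = 0.025 A, and R_n = R_th = 85.71 Ω

Final answer: I_n = 0.025 A, R_n = 85.71 Ω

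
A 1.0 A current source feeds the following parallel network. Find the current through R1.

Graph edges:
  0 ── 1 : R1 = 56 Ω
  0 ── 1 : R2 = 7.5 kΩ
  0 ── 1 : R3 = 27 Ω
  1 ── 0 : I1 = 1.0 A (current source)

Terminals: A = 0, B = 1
All resistors sit directly between nodes 0 and 1, so they are in parallel and share one voltage V; the full source current 1 A splits among them.
1/R_par = 1/56 + 1/7500 + 1/27 = 0.05503 S  =>  R_par = 18.17 Ω
V = I × R_par = 1 × 18.17 = 18.17 V
I_R1 = V/R1 = 18.17/56 = 0.3245 A

Final answer: 0.3245 A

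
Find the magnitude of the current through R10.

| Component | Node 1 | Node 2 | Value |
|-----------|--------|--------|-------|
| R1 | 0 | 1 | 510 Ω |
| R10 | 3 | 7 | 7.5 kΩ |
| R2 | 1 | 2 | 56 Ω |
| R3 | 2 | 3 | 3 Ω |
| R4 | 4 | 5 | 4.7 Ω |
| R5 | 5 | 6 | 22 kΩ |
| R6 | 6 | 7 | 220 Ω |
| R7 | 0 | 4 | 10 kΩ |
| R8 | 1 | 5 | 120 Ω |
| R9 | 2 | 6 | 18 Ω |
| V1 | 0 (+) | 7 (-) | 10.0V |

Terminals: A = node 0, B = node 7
Nodal analysis, taking node 7 as the 0 V reference.
Source V1 fixes V_0 = 10 V.
KCL at each unknown node (sum of currents leaving = 0; resistances in Ω):
  Node 1: (V_1 - 10)/510 + (V_1 - V_2)/56 + (V_1 - V_5)/120 = 0
  Node 2: (V_2 - V_1)/56 + (V_2 - V_3)/3 + (V_2 - V_6)/18 = 0
  Node 3: (V_3 - V_2)/3 + (V_3 - 0)/7500 = 0
  Node 4: (V_4 - V_5)/4.7 + (V_4 - 10)/10000 = 0
  Node 5: (V_5 - V_4)/4.7 + (V_5 - V_6)/22000 + (V_5 - V_1)/120 = 0
  Node 6: (V_6 - V_5)/22000 + (V_6 - 0)/220 + (V_6 - V_2)/18 = 0
Collecting terms (coefficients in siemens):
  0.02815·V_1 - 0.01786·V_2 - 0.008333·V_5 = 0.01961
  0.4067·V_2 - 0.01786·V_1 - 0.3333·V_3 - 0.05556·V_6 = 0
  0.3335·V_3 - 0.3333·V_2 = 0
  0.2129·V_4 - 0.2128·V_5 = 0.001
  0.2211·V_5 - 0.008333·V_1 - 0.2128·V_4 - 0.00004545·V_6 = 0
  0.06015·V_6 - 0.05556·V_2 - 0.00004545·V_5 = 0
Solving these 6 simultaneous equations (Gaussian elimination) gives:
  V_1 = 3.71 V, V_2 = 2.988 V, V_3 = 2.986 V, V_4 = 3.782 V
  V_5 = 3.779 V, V_6 = 2.762 V
I_R10 = (V_3 - V_7)/R10 = (2.986 - 0)/7500 = 0.0003982 A
|I_R10| = 0.0003982 A

Final answer: |I_R10| = 0.0003982 A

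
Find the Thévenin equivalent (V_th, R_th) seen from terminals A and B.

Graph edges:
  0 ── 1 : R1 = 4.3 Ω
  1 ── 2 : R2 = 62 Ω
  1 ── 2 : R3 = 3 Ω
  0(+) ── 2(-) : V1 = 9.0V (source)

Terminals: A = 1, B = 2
Step 1 — V_th is the open-circuit voltage V_A - V_B (nothing connected across the terminals).
Nodal analysis, taking node 2 as the 0 V reference.
Source V1 fixes V_0 = 9 V.
KCL at each unknown node (sum of currents leaving = 0; resistances in Ω):
  Node 1: (V_1 - 9)/4.3 + (V_1 - 0)/62 + (V_1 - 0)/3 = 0
Collecting terms: 0.582 × V_1 = 2.093  =>  V_1 = 3.596 V
V_th = V_1 - V_2 = 3.596 - 0 = 3.596 V
Step 2 — R_th: zero the source — replace V1 by a short circuit (node 2 merges into node 0) — and find the resistance seen between A (node 1) and B (node 0).
Reduce the network between node 1 (A) and node 0 (B) by series/parallel combination:
  Rp1 = R1 ‖ R2 ‖ R3 (parallel, all between nodes 0 and 1) = 1/(1/4.3 + 1/62 + 1/3) = 1.718 Ω
R_th = 1.718 Ω

Final answer: V_th = 3.596 V, R_th = 1.718 Ω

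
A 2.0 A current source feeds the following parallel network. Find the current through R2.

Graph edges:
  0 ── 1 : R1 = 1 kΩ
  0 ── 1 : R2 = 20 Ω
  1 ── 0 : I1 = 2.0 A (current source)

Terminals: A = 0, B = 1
All resistors sit directly between nodes 0 and 1, so they are in parallel and share one voltage V; the full source current 2 A splits among them.
1/R_par = 1/1000 + 1/20 = 0.051 S  =>  R_par = 19.61 Ω
V = I × R_par = 2 × 19.61 = 39.22 V
I_R2 = V/R2 = 39.22/20 = 1.961 A

Final answer: 1.961 A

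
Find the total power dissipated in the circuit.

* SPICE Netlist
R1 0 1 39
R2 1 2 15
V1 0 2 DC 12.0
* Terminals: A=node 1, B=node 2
Nodal analysis, taking node 2 as the 0 V reference.
Source V1 fixes V_0 = 12 V.
KCL at each unknown node (sum of currents leaving = 0; resistances in Ω):
  Node 1: (V_1 - 12)/39 + (V_1 - 0)/15 = 0
Collecting terms: 0.09231 × V_1 = 0.3077  =>  V_1 = 3.333 V
Power in each resistor, P = (ΔV)²/R:
  P_R1 = (12 - 3.333)²/39 = 1.926 W
  P_R2 = (3.333 - 0)²/15 = 0.7407 W
P_total = P_R1 + P_R2 = 2.667 W

Final answer: 2.667 W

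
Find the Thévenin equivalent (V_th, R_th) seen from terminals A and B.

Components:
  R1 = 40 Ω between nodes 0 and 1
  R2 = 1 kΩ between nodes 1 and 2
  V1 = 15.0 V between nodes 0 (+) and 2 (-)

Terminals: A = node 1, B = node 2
Step 1 — V_th is the open-circuit voltage V_A - V_B (nothing connected across the terminals).
Nodal analysis, taking node 2 as the 0 V reference.
Source V1 fixes V_0 = 15 V.
KCL at each unknown node (sum of currents leaving = 0; resistances in Ω):
  Node 1: (V_1 - 15)/40 + (V_1 - 0)/1000 = 0
Collecting terms: 0.026 × V_1 = 0.375  =>  V_1 = 14.42 V
V_th = V_1 - V_2 = 14.42 - 0 = 14.42 V
Step 2 — R_th: zero the source — replace V1 by a short circuit (node 2 merges into node 0) — and find the resistance seen between A (node 1) and B (node 0).
Reduce the network between node 1 (A) and node 0 (B) by series/parallel combination:
  Rp1 = R1 ‖ R2 (parallel, both between nodes 0 and 1) = 1/(1/40 + 1/1000) = 38.46 Ω
R_th = 38.46 Ω

Final answer: V_th = 14.42 V, R_th = 38.46 Ω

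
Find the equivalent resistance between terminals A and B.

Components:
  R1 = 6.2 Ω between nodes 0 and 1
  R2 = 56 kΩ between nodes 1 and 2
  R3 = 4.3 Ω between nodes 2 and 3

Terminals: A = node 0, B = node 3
Reduce the network between node 0 (A) and node 3 (B) by series/parallel combination:
  Rs1 = R1 + R2 (series, joined only at node 1) = 6.2 + 56000 = 56010 Ω
  Rs2 = R3 + Rs1 (series, joined only at node 2) = 4.3 + 56010 = 56010 Ω
R_eq = 56.01 kΩ

Final answer: 56.01 kΩ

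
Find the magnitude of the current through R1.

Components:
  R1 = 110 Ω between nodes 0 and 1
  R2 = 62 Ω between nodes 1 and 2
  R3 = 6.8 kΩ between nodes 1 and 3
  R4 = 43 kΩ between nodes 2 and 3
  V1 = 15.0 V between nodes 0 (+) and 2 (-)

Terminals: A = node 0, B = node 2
Nodal analysis, taking node 2 as the 0 V reference.
Source V1 fixes V_0 = 15 V.
KCL at each unknown node (sum of currents leaving = 0; resistances in Ω):
  Node 1: (V_1 - 15)/110 + (V_1 - 0)/62 + (V_1 - V_3)/6800 = 0
  Node 3: (V_3 - V_1)/6800 + (V_3 - 0)/43000 = 0
Collecting terms (coefficients in siemens):
  0.02537·V_1 - 0.0001471·V_3 = 0.1364
  0.0001703·V_3 - 0.0001471·V_1 = 0
Determinant D = (0.02537)(0.0001703) - (-0.0001471)(-0.0001471) = 0.000004299
V_1 = [(0.1364)(0.0001703) - (-0.0001471)(0)]/D = 5.403 V
V_3 = [(0.02537)(0) - (0.1364)(-0.0001471)]/D = 4.665 V
I_R1 = (V_0 - V_1)/R1 = (15 - 5.403)/110 = 0.08725 A
|I_R1| = 0.08725 A

Final answer: |I_R1| = 0.08725 A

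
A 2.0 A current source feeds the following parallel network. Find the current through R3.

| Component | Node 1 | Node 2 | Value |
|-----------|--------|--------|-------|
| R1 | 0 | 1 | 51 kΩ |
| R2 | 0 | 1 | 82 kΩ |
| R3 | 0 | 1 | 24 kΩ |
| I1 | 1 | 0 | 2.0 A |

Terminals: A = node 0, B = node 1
All resistors sit directly between nodes 0 and 1, so they are in parallel and share one voltage V; the full source current 2 A splits among them.
1/R_par = 1/51000 + 1/82000 + 1/24000 = 0.00007347 S  =>  R_par = 13610 Ω
V = I × R_par = 2 × 13610 = 27220 V
I_R3 = V/R3 = 27220/24000 = 1.134 A

Final answer: 1.134 A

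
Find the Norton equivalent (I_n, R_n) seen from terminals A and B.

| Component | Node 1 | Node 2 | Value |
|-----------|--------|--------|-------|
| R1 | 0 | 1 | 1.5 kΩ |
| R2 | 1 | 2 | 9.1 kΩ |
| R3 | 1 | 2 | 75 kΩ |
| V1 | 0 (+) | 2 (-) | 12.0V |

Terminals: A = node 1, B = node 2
Find the Thévenin equivalent first; then I_n = V_th/R_th and R_n = R_th.
Step 1 — V_th is the open-circuit voltage V_A - V_B (nothing connected across the terminals).
Nodal analysis, taking node 2 as the 0 V reference.
Source V1 fixes V_0 = 12 V.
KCL at each unknown node (sum of currents leaving = 0; resistances in Ω):
  Node 1: (V_1 - 12)/1500 + (V_1 - 0)/9100 + (V_1 - 0)/75000 = 0
Collecting terms: 0.0007899 × V_1 = 0.008  =>  V_1 = 10.13 V
V_th = V_1 - V_2 = 10.13 - 0 = 10.13 V
Step 2 — R_th: zero the source — replace V1 by a short circuit (node 2 merges into node 0) — and find the resistance seen between A (node 1) and B (node 0).
Reduce the network between node 1 (A) and node 0 (B) by series/parallel combination:
  Rp1 = R1 ‖ R2 ‖ R3 (parallel, all between nodes 0 and 1) = 1/(1/1500 + 1/9100 + 1/75000) = 1266 Ω
R_th = 1.266 kΩ
I_n = V_th/R_th = 10.13/1266 = 0.008 A, and R_n = R_th = 1.266 kΩ

Final answer: I_n = 0.008 A, R_n = 1.266 kΩ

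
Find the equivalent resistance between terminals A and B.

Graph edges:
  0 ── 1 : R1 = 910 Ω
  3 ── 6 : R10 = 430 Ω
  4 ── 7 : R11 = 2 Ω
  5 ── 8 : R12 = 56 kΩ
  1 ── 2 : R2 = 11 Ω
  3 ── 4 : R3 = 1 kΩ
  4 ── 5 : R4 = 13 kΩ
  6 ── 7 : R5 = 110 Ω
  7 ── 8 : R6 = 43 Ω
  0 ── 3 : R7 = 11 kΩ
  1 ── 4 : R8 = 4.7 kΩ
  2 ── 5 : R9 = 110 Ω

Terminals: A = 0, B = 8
The network is not a plain series/parallel combination. Inject a 1 A test current into terminal A (node 0) and return it from terminal B (node 8); then R_eq = V_A / (1 A).
Nodal analysis, taking node 8 as the 0 V reference.
Current source I_test pushes 1 A into node 0 and draws it out of node 8.
KCL at each unknown node (sum of currents leaving = 0; resistances in Ω):
  Node 0: (V_0 - V_1)/910 + (V_0 - V_3)/11000 - 1 = 0
  Node 1: (V_1 - V_0)/910 + (V_1 - V_2)/11 + (V_1 - V_4)/4700 = 0
  Node 2: (V_2 - V_1)/11 + (V_2 - V_5)/110 = 0
  Node 3: (V_3 - V_0)/11000 + (V_3 - V_4)/1000 + (V_3 - V_6)/430 = 0
  Node 4: (V_4 - V_1)/4700 + (V_4 - V_3)/1000 + (V_4 - V_5)/13000 + (V_4 - V_7)/2 = 0
  Node 5: (V_5 - V_2)/110 + (V_5 - V_4)/13000 + (V_5 - 0)/56000 = 0
  Node 6: (V_6 - V_3)/430 + (V_6 - V_7)/110 = 0
  Node 7: (V_7 - V_4)/2 + (V_7 - V_6)/110 + (V_7 - 0)/43 = 0
Collecting terms (coefficients in siemens):
  0.00119·V_0 - 0.001099·V_1 - 0.00009091·V_3 = 1
  0.09222·V_1 - 0.001099·V_0 - 0.09091·V_2 - 0.0002128·V_4 = 0
  0.1·V_2 - 0.09091·V_1 - 0.009091·V_5 = 0
  0.003416·V_3 - 0.00009091·V_0 - 0.001·V_4 - 0.002326·V_6 = 0
  0.5013·V_4 - 0.0002128·V_1 - 0.001·V_3 - 0.00007692·V_5 - 0.5·V_7 = 0
  0.009186·V_5 - 0.009091·V_2 - 0.00007692·V_4 = 0
  0.01142·V_6 - 0.002326·V_3 - 0.009091·V_7 = 0
  0.5323·V_7 - 0.5·V_4 - 0.009091·V_6 = 0
Solving these 8 simultaneous equations (Gaussian elimination) gives:
  V_0 = 3092 V, V_1 = 2426 V, V_2 = 2424 V, V_3 = 135.9 V
  V_4 = 42.72 V, V_5 = 2399 V, V_6 = 60.46 V, V_7 = 41.16 V
R_eq = V_0 / 1 A = 3092 Ω = 3.092 kΩ

Final answer: 3.092 kΩ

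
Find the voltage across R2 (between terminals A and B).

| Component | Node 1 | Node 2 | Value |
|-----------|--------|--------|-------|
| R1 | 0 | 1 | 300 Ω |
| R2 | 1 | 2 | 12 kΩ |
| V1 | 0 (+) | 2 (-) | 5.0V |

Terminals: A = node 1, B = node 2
R1 and R2 are in series across V1 (node 0 → node 1 → node 2), and the output A–B is taken across R2, so this is a voltage divider.
Series current: I = V1/(R1 + R2) = 5/(300 + 12000) = 5/12300 = 0.0004065 A
V_R2 = I × R2 = V1 × R2/(R1 + R2) = 5 × 12000/12300 = 4.878 V

Final answer: 4.878 V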